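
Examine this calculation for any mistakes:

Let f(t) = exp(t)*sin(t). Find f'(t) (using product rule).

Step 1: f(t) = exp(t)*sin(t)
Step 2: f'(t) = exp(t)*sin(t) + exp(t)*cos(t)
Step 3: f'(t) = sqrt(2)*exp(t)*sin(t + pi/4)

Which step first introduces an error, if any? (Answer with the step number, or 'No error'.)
No error

All steps in this derivation are correct.
The final answer f'(t) = sqrt(2)*exp(t)*sin(t + pi/4) is valid.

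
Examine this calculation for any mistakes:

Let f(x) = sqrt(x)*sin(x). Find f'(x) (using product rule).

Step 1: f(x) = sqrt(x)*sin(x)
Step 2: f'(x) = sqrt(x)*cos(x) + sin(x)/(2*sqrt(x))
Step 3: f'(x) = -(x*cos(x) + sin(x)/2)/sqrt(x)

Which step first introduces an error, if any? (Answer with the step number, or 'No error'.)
Step 3

Step 3 is incorrect due to a sign flip.
The step shows: -(x*cos(x) + sin(x)/2)/sqrt(x)
The correct value should be: (x*cos(x) + sin(x)/2)/sqrt(x)

Explanation: The sign of the whole expression was flipped: the term (x*cos(x) + sin(x)/2)/sqrt(x) was incorrectly written as -(x*cos(x) + sin(x)/2)/sqrt(x)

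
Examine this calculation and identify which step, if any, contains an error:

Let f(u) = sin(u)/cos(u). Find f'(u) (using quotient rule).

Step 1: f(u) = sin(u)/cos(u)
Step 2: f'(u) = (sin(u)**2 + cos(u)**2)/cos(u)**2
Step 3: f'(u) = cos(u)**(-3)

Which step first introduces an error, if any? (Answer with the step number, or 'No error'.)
Step 3

Step 3 is incorrect due to a wrong exponent.
The step shows: cos(u)**(-3)
The correct value should be: cos(u)**(-2)

Explanation: The exponent -2 on cos(u) was incorrectly written as -3: the term cos(u)**(-2) was incorrectly written as cos(u)**(-3)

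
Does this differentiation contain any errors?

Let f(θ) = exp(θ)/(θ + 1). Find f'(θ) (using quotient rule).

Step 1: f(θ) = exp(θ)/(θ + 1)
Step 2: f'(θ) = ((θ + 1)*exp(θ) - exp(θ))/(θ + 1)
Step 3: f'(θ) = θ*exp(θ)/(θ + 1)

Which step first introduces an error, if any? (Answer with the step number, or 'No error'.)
Step 2

Step 2 is incorrect due to a wrong exponent.
The step shows: ((θ + 1)*exp(θ) - exp(θ))/(θ + 1)
The correct value should be: ((θ + 1)*exp(θ) - exp(θ))/(θ + 1)**2

Explanation: The exponent -2 on θ + 1 was incorrectly written as -1: the term ((θ + 1)*exp(θ) - exp(θ))/(θ + 1)**2 was incorrectly written as ((θ + 1)*exp(θ) - exp(θ))/(θ + 1)
The later steps are derived from this incorrect expression, so the error originates in Step 2.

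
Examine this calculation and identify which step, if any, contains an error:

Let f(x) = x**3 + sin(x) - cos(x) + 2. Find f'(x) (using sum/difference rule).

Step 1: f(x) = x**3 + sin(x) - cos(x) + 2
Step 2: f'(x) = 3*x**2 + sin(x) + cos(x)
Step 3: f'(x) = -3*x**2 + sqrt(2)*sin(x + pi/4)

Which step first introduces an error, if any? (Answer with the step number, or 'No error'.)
Step 3

Step 3 is incorrect due to a sign flip.
The step shows: -3*x**2 + sqrt(2)*sin(x + pi/4)
The correct value should be: 3*x**2 + sqrt(2)*sin(x + pi/4)

Explanation: The sign of one term was flipped: the term 3*x**2 was incorrectly written as -3*x**2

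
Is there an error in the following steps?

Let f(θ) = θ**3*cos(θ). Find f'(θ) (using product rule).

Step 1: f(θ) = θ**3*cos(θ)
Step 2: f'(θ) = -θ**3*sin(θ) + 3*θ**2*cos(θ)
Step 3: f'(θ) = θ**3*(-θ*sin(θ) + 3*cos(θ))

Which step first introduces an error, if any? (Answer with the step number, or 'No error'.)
Step 3

Step 3 is incorrect due to a wrong exponent.
The step shows: θ**3*(-θ*sin(θ) + 3*cos(θ))
The correct value should be: θ**2*(-θ*sin(θ) + 3*cos(θ))

Explanation: The exponent 2 on θ was incorrectly written as 3: the term θ**2*(-θ*sin(θ) + 3*cos(θ)) was incorrectly written as θ**3*(-θ*sin(θ) + 3*cos(θ))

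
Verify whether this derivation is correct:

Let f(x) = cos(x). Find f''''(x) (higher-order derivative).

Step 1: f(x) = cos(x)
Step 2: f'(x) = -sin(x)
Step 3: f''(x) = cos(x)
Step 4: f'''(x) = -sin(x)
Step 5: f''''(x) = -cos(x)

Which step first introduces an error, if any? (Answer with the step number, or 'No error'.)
Step 3

Step 3 is incorrect due to a sign flip.
The step shows: cos(x)
The correct value should be: -cos(x)

Explanation: The sign of the whole expression was flipped: the term -cos(x) was incorrectly written as cos(x)
The later steps are derived from this incorrect expression, so the error originates in Step 3.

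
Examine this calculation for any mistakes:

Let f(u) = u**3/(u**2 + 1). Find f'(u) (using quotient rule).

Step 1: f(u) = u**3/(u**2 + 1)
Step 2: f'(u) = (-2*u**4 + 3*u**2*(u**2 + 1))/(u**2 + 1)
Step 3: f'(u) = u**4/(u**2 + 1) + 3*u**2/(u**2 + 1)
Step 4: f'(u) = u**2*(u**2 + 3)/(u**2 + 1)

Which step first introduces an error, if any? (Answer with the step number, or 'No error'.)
Step 2

Step 2 is incorrect due to a wrong exponent.
The step shows: (-2*u**4 + 3*u**2*(u**2 + 1))/(u**2 + 1)
The correct value should be: (-2*u**4 + 3*u**2*(u**2 + 1))/(u**2 + 1)**2

Explanation: The exponent -2 on u**2 + 1 was incorrectly written as -1: the term (-2*u**4 + 3*u**2*(u**2 + 1))/(u**2 + 1)**2 was incorrectly written as (-2*u**4 + 3*u**2*(u**2 + 1))/(u**2 + 1)
The later steps are derived from this incorrect expression, so the error originates in Step 2.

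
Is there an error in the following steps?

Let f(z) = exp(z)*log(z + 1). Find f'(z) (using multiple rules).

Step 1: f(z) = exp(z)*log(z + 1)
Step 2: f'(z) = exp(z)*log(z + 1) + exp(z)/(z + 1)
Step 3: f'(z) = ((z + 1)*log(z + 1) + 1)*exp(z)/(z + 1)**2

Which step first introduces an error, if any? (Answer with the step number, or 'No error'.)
Step 3

Step 3 is incorrect due to a wrong exponent.
The step shows: ((z + 1)*log(z + 1) + 1)*exp(z)/(z + 1)**2
The correct value should be: ((z + 1)*log(z + 1) + 1)*exp(z)/(z + 1)

Explanation: The exponent -1 on z + 1 was incorrectly written as -2: the term ((z + 1)*log(z + 1) + 1)*exp(z)/(z + 1) was incorrectly written as ((z + 1)*log(z + 1) + 1)*exp(z)/(z + 1)**2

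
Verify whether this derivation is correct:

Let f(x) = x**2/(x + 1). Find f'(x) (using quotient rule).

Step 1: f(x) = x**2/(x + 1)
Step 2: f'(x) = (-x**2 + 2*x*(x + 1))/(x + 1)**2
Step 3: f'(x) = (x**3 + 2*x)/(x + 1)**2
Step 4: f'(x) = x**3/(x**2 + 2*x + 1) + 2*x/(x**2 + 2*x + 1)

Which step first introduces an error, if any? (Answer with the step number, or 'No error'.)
Step 3

Step 3 is incorrect due to a wrong exponent.
The step shows: (x**3 + 2*x)/(x + 1)**2
The correct value should be: (x**2 + 2*x)/(x + 1)**2

Explanation: The exponent 2 on x was incorrectly written as 3: the term (x**2 + 2*x)/(x + 1)**2 was incorrectly written as (x**3 + 2*x)/(x + 1)**2
The later steps are derived from this incorrect expression, so the error originates in Step 3.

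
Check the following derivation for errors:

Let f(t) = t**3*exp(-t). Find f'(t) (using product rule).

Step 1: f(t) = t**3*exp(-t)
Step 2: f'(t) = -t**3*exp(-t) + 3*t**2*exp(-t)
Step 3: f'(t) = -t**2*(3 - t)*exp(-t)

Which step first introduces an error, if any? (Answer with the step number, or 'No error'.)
Step 3

Step 3 is incorrect due to a sign flip.
The step shows: -t**2*(3 - t)*exp(-t)
The correct value should be: t**2*(3 - t)*exp(-t)

Explanation: The sign of the whole expression was flipped: the term t**2*(3 - t)*exp(-t) was incorrectly written as -t**2*(3 - t)*exp(-t)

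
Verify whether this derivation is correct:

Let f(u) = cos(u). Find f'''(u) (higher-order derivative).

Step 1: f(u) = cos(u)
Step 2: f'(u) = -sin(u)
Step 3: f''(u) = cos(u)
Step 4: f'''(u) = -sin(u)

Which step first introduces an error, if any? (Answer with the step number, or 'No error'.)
Step 3

Step 3 is incorrect due to a sign flip.
The step shows: cos(u)
The correct value should be: -cos(u)

Explanation: The sign of the whole expression was flipped: the term -cos(u) was incorrectly written as cos(u)
The later steps are derived from this incorrect expression, so the error originates in Step 3.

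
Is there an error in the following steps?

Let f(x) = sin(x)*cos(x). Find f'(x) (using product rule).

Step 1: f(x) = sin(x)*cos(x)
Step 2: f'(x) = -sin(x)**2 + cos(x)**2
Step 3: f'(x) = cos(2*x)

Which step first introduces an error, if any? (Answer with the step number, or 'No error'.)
No error

All steps in this derivation are correct.
The final answer f'(x) = cos(2*x) is valid.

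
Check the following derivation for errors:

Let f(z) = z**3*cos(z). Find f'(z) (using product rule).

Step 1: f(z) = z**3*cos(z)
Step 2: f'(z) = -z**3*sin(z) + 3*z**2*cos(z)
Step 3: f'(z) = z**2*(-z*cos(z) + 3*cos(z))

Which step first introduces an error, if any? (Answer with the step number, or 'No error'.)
Step 3

Step 3 is incorrect due to a wrong trig function.
The step shows: z**2*(-z*cos(z) + 3*cos(z))
The correct value should be: z**2*(-z*sin(z) + 3*cos(z))

Explanation: sin(z) was incorrectly written as cos(z): the term z**2*(-z*sin(z) + 3*cos(z)) was incorrectly written as z**2*(-z*cos(z) + 3*cos(z))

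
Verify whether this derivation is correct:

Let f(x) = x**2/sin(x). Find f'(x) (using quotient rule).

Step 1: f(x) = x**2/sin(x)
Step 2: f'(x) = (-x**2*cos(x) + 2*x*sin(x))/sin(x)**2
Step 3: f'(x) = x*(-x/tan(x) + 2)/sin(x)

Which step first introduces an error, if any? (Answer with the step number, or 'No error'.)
No error

All steps in this derivation are correct.
The final answer f'(x) = x*(-x/tan(x) + 2)/sin(x) is valid.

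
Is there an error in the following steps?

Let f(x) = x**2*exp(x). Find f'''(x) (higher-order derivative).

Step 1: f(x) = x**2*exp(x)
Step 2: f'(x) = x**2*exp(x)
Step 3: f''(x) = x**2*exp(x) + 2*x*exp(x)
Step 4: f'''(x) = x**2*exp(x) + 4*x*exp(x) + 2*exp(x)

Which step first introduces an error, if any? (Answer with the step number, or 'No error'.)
Step 2

Step 2 is incorrect due to a dropped term.
The step shows: x**2*exp(x)
The correct value should be: x**2*exp(x) + 2*x*exp(x)

Explanation: A term was dropped: the term 2*x*exp(x) was incorrectly omitted
The later steps are derived from this incorrect expression, so the error originates in Step 2.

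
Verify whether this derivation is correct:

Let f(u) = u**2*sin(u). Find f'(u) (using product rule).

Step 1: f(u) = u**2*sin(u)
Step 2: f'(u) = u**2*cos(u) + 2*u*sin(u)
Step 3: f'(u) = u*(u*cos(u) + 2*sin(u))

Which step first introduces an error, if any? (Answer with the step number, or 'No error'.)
No error

All steps in this derivation are correct.
The final answer f'(u) = u*(u*cos(u) + 2*sin(u)) is valid.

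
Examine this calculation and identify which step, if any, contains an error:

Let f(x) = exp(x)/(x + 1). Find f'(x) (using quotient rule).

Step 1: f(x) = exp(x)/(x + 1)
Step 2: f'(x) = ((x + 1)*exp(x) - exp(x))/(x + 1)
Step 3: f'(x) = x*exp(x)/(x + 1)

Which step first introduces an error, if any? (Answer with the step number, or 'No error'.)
Step 2

Step 2 is incorrect due to a wrong exponent.
The step shows: ((x + 1)*exp(x) - exp(x))/(x + 1)
The correct value should be: ((x + 1)*exp(x) - exp(x))/(x + 1)**2

Explanation: The exponent -2 on x + 1 was incorrectly written as -1: the term ((x + 1)*exp(x) - exp(x))/(x + 1)**2 was incorrectly written as ((x + 1)*exp(x) - exp(x))/(x + 1)
The later steps are derived from this incorrect expression, so the error originates in Step 2.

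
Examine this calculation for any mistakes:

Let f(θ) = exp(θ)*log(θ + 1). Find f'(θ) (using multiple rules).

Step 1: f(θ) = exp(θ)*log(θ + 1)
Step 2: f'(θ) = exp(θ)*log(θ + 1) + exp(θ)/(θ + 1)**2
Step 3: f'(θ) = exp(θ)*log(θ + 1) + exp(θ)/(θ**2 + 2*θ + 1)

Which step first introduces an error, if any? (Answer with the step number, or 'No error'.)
Step 2

Step 2 is incorrect due to a wrong exponent.
The step shows: exp(θ)*log(θ + 1) + exp(θ)/(θ + 1)**2
The correct value should be: exp(θ)*log(θ + 1) + exp(θ)/(θ + 1)

Explanation: The exponent -1 on θ + 1 was incorrectly written as -2: the term exp(θ)/(θ + 1) was incorrectly written as exp(θ)/(θ + 1)**2
The later steps are derived from this incorrect expression, so the error originates in Step 2.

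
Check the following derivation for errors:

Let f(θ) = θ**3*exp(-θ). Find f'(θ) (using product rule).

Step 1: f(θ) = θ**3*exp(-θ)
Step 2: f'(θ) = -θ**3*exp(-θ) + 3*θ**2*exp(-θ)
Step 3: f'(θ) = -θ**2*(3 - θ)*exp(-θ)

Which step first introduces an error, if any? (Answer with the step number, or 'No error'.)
Step 3

Step 3 is incorrect due to a sign flip.
The step shows: -θ**2*(3 - θ)*exp(-θ)
The correct value should be: θ**2*(3 - θ)*exp(-θ)

Explanation: The sign of the whole expression was flipped: the term θ**2*(3 - θ)*exp(-θ) was incorrectly written as -θ**2*(3 - θ)*exp(-θ)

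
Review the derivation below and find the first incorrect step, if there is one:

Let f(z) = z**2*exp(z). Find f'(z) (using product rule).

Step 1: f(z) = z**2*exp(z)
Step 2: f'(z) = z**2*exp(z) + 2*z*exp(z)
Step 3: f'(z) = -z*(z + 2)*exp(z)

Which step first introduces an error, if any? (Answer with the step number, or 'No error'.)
Step 3

Step 3 is incorrect due to a sign flip.
The step shows: -z*(z + 2)*exp(z)
The correct value should be: z*(z + 2)*exp(z)

Explanation: The sign of the whole expression was flipped: the term z*(z + 2)*exp(z) was incorrectly written as -z*(z + 2)*exp(z)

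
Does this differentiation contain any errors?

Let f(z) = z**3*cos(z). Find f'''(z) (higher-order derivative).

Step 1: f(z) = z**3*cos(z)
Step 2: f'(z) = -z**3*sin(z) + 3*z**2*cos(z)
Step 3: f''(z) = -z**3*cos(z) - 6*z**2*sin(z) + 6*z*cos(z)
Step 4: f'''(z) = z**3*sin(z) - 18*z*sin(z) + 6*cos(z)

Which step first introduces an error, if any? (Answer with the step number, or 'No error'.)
Step 4

Step 4 is incorrect due to a dropped term.
The step shows: z**3*sin(z) - 18*z*sin(z) + 6*cos(z)
The correct value should be: z**3*sin(z) - 9*z**2*cos(z) - 18*z*sin(z) + 6*cos(z)

Explanation: A term was dropped: the term -9*z**2*cos(z) was incorrectly omitted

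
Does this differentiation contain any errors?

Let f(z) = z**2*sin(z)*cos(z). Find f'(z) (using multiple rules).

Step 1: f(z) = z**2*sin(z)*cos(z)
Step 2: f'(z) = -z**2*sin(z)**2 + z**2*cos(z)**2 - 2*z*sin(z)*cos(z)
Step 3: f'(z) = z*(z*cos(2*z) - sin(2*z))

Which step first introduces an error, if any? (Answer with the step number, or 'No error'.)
Step 2

Step 2 is incorrect due to a sign flip.
The step shows: -z**2*sin(z)**2 + z**2*cos(z)**2 - 2*z*sin(z)*cos(z)
The correct value should be: -z**2*sin(z)**2 + z**2*cos(z)**2 + 2*z*sin(z)*cos(z)

Explanation: The sign of one term was flipped: the term 2*z*sin(z)*cos(z) was incorrectly written as -2*z*sin(z)*cos(z)
The later steps are derived from this incorrect expression, so the error originates in Step 2.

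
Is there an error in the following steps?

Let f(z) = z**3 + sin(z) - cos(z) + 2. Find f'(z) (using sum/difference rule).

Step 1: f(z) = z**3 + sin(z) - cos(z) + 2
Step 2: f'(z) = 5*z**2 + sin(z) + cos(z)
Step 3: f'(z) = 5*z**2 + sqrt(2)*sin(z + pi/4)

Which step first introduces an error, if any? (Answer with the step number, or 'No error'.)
Step 2

Step 2 is incorrect due to a wrong coefficient.
The step shows: 5*z**2 + sin(z) + cos(z)
The correct value should be: 3*z**2 + sin(z) + cos(z)

Explanation: The coefficient 3 was incorrectly written as 5: the term 3*z**2 was incorrectly written as 5*z**2
The later steps are derived from this incorrect expression, so the error originates in Step 2.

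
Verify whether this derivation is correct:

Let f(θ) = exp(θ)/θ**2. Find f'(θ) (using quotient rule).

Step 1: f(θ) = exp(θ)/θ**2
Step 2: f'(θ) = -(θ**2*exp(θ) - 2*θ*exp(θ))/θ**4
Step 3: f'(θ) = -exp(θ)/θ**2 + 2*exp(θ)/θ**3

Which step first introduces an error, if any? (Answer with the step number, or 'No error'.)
Step 2

Step 2 is incorrect due to a sign flip.
The step shows: -(θ**2*exp(θ) - 2*θ*exp(θ))/θ**4
The correct value should be: (θ**2*exp(θ) - 2*θ*exp(θ))/θ**4

Explanation: The sign of the whole expression was flipped: the term (θ**2*exp(θ) - 2*θ*exp(θ))/θ**4 was incorrectly written as -(θ**2*exp(θ) - 2*θ*exp(θ))/θ**4
The later steps are derived from this incorrect expression, so the error originates in Step 2.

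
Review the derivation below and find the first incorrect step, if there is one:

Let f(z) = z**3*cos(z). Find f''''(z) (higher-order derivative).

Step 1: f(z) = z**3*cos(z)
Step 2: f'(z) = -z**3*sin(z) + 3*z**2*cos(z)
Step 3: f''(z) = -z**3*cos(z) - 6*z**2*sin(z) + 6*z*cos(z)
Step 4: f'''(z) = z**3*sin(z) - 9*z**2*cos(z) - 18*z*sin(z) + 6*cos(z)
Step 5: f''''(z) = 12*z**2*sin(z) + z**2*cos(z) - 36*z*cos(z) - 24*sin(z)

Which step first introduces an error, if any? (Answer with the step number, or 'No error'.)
Step 5

Step 5 is incorrect due to a wrong exponent.
The step shows: 12*z**2*sin(z) + z**2*cos(z) - 36*z*cos(z) - 24*sin(z)
The correct value should be: z**3*cos(z) + 12*z**2*sin(z) - 36*z*cos(z) - 24*sin(z)

Explanation: The exponent 3 on z was incorrectly written as 2: the term z**3*cos(z) was incorrectly written as z**2*cos(z)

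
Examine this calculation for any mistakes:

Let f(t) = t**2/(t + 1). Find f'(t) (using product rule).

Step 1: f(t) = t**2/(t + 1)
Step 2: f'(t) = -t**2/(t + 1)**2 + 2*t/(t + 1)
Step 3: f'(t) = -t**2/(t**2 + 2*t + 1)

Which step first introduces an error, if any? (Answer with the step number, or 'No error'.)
Step 3

Step 3 is incorrect due to a dropped term.
The step shows: -t**2/(t**2 + 2*t + 1)
The correct value should be: -t**2/(t**2 + 2*t + 1) + 2*t/(t + 1)

Explanation: A term was dropped: the term 2*t/(t + 1) was incorrectly omitted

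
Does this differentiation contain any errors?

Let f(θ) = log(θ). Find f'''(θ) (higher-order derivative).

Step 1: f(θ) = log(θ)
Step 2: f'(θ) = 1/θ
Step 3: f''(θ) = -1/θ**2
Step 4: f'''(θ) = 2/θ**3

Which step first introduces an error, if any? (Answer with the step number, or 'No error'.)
No error

All steps in this derivation are correct.
The final answer f'''(θ) = 2/θ**3 is valid.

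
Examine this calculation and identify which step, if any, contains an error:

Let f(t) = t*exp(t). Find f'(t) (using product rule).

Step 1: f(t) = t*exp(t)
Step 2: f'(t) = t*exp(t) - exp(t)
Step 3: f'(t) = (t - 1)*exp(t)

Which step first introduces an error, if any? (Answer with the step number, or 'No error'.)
Step 2

Step 2 is incorrect due to a sign flip.
The step shows: t*exp(t) - exp(t)
The correct value should be: t*exp(t) + exp(t)

Explanation: The sign of one term was flipped: the term exp(t) was incorrectly written as -exp(t)
The later steps are derived from this incorrect expression, so the error originates in Step 2.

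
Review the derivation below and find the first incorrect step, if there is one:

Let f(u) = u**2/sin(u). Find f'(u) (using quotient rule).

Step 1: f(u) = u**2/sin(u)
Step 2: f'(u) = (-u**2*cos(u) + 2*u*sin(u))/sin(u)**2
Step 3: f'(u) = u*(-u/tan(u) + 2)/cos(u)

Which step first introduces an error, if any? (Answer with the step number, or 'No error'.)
Step 3

Step 3 is incorrect due to a wrong trig function.
The step shows: u*(-u/tan(u) + 2)/cos(u)
The correct value should be: u*(-u/tan(u) + 2)/sin(u)

Explanation: sin(u) was incorrectly written as cos(u): the term u*(-u/tan(u) + 2)/sin(u) was incorrectly written as u*(-u/tan(u) + 2)/cos(u)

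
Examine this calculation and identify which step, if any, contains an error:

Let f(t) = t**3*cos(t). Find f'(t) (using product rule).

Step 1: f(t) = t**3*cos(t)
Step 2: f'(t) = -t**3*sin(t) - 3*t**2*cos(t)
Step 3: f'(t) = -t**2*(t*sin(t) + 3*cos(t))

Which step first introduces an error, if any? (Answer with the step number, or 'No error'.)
Step 2

Step 2 is incorrect due to a sign flip.
The step shows: -t**3*sin(t) - 3*t**2*cos(t)
The correct value should be: -t**3*sin(t) + 3*t**2*cos(t)

Explanation: The sign of one term was flipped: the term 3*t**2*cos(t) was incorrectly written as -3*t**2*cos(t)
The later steps are derived from this incorrect expression, so the error originates in Step 2.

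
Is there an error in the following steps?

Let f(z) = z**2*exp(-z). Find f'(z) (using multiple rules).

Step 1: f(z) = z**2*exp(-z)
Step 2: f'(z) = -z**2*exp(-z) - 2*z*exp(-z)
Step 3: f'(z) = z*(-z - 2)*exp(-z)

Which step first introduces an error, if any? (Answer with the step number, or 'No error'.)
Step 2

Step 2 is incorrect due to a sign flip.
The step shows: -z**2*exp(-z) - 2*z*exp(-z)
The correct value should be: -z**2*exp(-z) + 2*z*exp(-z)

Explanation: The sign of one term was flipped: the term 2*z*exp(-z) was incorrectly written as -2*z*exp(-z)
The later steps are derived from this incorrect expression, so the error originates in Step 2.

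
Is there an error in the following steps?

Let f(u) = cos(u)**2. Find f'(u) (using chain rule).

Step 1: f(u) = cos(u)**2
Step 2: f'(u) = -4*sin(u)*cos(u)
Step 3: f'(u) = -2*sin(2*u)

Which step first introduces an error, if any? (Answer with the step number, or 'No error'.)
Step 2

Step 2 is incorrect due to a wrong coefficient.
The step shows: -4*sin(u)*cos(u)
The correct value should be: -2*sin(u)*cos(u)

Explanation: The coefficient -2 was incorrectly written as -4: the term -2*sin(u)*cos(u) was incorrectly written as -4*sin(u)*cos(u)
The later steps are derived from this incorrect expression, so the error originates in Step 2.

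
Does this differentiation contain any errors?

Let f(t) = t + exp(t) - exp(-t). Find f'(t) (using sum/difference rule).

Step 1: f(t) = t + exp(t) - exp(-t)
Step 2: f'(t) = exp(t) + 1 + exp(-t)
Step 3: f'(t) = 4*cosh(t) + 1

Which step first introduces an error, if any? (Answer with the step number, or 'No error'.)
Step 3

Step 3 is incorrect due to a wrong coefficient.
The step shows: 4*cosh(t) + 1
The correct value should be: 2*cosh(t) + 1

Explanation: The coefficient 2 was incorrectly written as 4: the term 2*cosh(t) was incorrectly written as 4*cosh(t)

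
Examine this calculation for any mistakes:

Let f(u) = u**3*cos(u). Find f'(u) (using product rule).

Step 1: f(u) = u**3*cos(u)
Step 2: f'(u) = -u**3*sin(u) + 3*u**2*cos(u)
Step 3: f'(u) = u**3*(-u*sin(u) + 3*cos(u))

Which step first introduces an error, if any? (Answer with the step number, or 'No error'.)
Step 3

Step 3 is incorrect due to a wrong exponent.
The step shows: u**3*(-u*sin(u) + 3*cos(u))
The correct value should be: u**2*(-u*sin(u) + 3*cos(u))

Explanation: The exponent 2 on u was incorrectly written as 3: the term u**2*(-u*sin(u) + 3*cos(u)) was incorrectly written as u**3*(-u*sin(u) + 3*cos(u))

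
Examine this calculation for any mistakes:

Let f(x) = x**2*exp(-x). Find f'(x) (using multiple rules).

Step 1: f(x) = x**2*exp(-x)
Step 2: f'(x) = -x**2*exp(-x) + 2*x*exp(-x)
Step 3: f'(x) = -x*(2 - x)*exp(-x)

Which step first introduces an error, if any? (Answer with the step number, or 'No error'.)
Step 3

Step 3 is incorrect due to a sign flip.
The step shows: -x*(2 - x)*exp(-x)
The correct value should be: x*(2 - x)*exp(-x)

Explanation: The sign of the whole expression was flipped: the term x*(2 - x)*exp(-x) was incorrectly written as -x*(2 - x)*exp(-x)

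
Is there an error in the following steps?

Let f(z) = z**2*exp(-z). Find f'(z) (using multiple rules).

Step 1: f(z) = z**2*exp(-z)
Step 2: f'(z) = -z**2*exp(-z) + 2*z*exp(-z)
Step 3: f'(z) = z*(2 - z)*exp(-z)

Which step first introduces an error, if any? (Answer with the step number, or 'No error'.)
No error

All steps in this derivation are correct.
The final answer f'(z) = z*(2 - z)*exp(-z) is valid.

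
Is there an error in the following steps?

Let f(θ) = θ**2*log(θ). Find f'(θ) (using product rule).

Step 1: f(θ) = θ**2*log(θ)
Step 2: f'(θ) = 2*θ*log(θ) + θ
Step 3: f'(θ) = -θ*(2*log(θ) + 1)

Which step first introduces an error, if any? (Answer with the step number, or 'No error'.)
Step 3

Step 3 is incorrect due to a sign flip.
The step shows: -θ*(2*log(θ) + 1)
The correct value should be: θ*(2*log(θ) + 1)

Explanation: The sign of the whole expression was flipped: the term θ*(2*log(θ) + 1) was incorrectly written as -θ*(2*log(θ) + 1)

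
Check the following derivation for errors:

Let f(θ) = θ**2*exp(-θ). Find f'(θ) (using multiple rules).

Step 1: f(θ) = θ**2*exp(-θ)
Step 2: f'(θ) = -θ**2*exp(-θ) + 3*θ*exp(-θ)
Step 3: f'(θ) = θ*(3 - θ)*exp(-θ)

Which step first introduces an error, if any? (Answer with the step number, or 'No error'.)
Step 2

Step 2 is incorrect due to a wrong coefficient.
The step shows: -θ**2*exp(-θ) + 3*θ*exp(-θ)
The correct value should be: -θ**2*exp(-θ) + 2*θ*exp(-θ)

Explanation: The coefficient 2 was incorrectly written as 3: the term 2*θ*exp(-θ) was incorrectly written as 3*θ*exp(-θ)
The later steps are derived from this incorrect expression, so the error originates in Step 2.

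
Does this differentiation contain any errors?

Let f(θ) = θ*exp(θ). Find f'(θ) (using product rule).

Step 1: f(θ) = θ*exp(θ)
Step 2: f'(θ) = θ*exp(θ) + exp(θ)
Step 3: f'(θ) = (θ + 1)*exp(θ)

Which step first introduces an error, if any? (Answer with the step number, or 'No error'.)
No error

All steps in this derivation are correct.
The final answer f'(θ) = (θ + 1)*exp(θ) is valid.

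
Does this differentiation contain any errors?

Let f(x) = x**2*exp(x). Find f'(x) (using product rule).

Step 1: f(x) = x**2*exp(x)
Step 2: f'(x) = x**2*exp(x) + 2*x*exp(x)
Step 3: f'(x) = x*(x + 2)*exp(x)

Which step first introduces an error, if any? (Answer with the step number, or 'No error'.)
No error

All steps in this derivation are correct.
The final answer f'(x) = x*(x + 2)*exp(x) is valid.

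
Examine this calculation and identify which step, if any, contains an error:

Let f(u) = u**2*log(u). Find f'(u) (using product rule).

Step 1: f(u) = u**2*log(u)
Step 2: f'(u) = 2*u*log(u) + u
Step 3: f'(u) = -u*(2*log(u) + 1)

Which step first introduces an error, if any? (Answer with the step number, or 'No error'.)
Step 3

Step 3 is incorrect due to a sign flip.
The step shows: -u*(2*log(u) + 1)
The correct value should be: u*(2*log(u) + 1)

Explanation: The sign of the whole expression was flipped: the term u*(2*log(u) + 1) was incorrectly written as -u*(2*log(u) + 1)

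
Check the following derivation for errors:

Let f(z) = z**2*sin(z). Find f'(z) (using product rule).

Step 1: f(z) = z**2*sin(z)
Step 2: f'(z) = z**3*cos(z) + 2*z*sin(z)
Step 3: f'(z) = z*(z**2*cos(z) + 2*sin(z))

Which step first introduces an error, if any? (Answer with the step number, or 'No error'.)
Step 2

Step 2 is incorrect due to a wrong exponent.
The step shows: z**3*cos(z) + 2*z*sin(z)
The correct value should be: z**2*cos(z) + 2*z*sin(z)

Explanation: The exponent 2 on z was incorrectly written as 3: the term z**2*cos(z) was incorrectly written as z**3*cos(z)
The later steps are derived from this incorrect expression, so the error originates in Step 2.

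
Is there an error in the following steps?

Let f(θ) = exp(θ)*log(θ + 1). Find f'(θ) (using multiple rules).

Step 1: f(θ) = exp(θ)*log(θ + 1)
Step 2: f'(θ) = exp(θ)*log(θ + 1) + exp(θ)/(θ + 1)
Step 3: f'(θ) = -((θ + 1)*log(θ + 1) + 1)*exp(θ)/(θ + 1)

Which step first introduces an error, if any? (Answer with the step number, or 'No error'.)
Step 3

Step 3 is incorrect due to a sign flip.
The step shows: -((θ + 1)*log(θ + 1) + 1)*exp(θ)/(θ + 1)
The correct value should be: ((θ + 1)*log(θ + 1) + 1)*exp(θ)/(θ + 1)

Explanation: The sign of the whole expression was flipped: the term ((θ + 1)*log(θ + 1) + 1)*exp(θ)/(θ + 1) was incorrectly written as -((θ + 1)*log(θ + 1) + 1)*exp(θ)/(θ + 1)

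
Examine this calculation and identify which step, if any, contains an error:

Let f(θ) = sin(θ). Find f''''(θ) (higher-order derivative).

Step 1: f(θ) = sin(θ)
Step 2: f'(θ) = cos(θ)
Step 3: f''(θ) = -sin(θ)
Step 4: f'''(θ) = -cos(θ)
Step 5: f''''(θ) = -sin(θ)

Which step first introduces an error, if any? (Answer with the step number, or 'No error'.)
Step 5

Step 5 is incorrect due to a sign flip.
The step shows: -sin(θ)
The correct value should be: sin(θ)

Explanation: The sign of the whole expression was flipped: the term sin(θ) was incorrectly written as -sin(θ)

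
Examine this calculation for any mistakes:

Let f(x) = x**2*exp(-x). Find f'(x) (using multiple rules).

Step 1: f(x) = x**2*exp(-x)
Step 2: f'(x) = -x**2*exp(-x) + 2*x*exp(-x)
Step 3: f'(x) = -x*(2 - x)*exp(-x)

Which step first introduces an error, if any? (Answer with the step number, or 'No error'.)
Step 3

Step 3 is incorrect due to a sign flip.
The step shows: -x*(2 - x)*exp(-x)
The correct value should be: x*(2 - x)*exp(-x)

Explanation: The sign of the whole expression was flipped: the term x*(2 - x)*exp(-x) was incorrectly written as -x*(2 - x)*exp(-x)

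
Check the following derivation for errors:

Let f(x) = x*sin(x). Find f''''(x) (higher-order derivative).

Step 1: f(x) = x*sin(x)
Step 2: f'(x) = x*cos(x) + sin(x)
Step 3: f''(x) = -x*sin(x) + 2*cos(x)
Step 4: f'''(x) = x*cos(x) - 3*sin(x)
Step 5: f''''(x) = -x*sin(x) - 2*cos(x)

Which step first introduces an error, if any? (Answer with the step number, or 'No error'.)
Step 4

Step 4 is incorrect due to a sign flip.
The step shows: x*cos(x) - 3*sin(x)
The correct value should be: -x*cos(x) - 3*sin(x)

Explanation: The sign of one term was flipped: the term -x*cos(x) was incorrectly written as x*cos(x)
The later steps are derived from this incorrect expression, so the error originates in Step 4.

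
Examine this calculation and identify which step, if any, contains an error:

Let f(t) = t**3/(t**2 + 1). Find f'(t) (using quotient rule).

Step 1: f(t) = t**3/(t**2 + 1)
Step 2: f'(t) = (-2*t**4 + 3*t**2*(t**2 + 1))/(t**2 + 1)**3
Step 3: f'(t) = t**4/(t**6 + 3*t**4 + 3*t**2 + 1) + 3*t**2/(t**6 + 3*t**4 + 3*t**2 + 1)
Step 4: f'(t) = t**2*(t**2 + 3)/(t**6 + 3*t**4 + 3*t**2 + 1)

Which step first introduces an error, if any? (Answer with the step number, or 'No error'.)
Step 2

Step 2 is incorrect due to a wrong exponent.
The step shows: (-2*t**4 + 3*t**2*(t**2 + 1))/(t**2 + 1)**3
The correct value should be: (-2*t**4 + 3*t**2*(t**2 + 1))/(t**2 + 1)**2

Explanation: The exponent -2 on t**2 + 1 was incorrectly written as -3: the term (-2*t**4 + 3*t**2*(t**2 + 1))/(t**2 + 1)**2 was incorrectly written as (-2*t**4 + 3*t**2*(t**2 + 1))/(t**2 + 1)**3
The later steps are derived from this incorrect expression, so the error originates in Step 2.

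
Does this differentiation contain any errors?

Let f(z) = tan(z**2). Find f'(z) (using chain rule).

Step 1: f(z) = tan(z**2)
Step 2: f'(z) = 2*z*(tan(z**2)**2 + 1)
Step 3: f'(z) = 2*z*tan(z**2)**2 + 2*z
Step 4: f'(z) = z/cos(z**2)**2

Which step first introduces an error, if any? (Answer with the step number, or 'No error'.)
Step 4

Step 4 is incorrect due to a wrong coefficient.
The step shows: z/cos(z**2)**2
The correct value should be: 2*z/cos(z**2)**2

Explanation: The coefficient 2 was incorrectly written as 1: the term 2*z/cos(z**2)**2 was incorrectly written as z/cos(z**2)**2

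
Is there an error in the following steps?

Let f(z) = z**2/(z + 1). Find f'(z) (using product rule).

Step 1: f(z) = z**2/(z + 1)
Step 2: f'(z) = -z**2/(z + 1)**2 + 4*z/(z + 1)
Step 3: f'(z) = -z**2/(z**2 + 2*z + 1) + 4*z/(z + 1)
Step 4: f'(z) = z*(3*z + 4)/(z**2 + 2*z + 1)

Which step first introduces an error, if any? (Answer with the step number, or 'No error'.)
Step 2

Step 2 is incorrect due to a wrong coefficient.
The step shows: -z**2/(z + 1)**2 + 4*z/(z + 1)
The correct value should be: -z**2/(z + 1)**2 + 2*z/(z + 1)

Explanation: The coefficient 2 was incorrectly written as 4: the term 2*z/(z + 1) was incorrectly written as 4*z/(z + 1)
The later steps are derived from this incorrect expression, so the error originates in Step 2.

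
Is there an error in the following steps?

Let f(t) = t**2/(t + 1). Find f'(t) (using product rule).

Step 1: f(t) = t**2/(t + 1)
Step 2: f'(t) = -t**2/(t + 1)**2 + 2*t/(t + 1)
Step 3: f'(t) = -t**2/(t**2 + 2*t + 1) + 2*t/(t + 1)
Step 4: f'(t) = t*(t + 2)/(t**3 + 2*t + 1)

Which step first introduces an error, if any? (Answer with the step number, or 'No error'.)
Step 4

Step 4 is incorrect due to a wrong exponent.
The step shows: t*(t + 2)/(t**3 + 2*t + 1)
The correct value should be: t*(t + 2)/(t**2 + 2*t + 1)

Explanation: The exponent 2 on t was incorrectly written as 3: the term t*(t + 2)/(t**2 + 2*t + 1) was incorrectly written as t*(t + 2)/(t**3 + 2*t + 1)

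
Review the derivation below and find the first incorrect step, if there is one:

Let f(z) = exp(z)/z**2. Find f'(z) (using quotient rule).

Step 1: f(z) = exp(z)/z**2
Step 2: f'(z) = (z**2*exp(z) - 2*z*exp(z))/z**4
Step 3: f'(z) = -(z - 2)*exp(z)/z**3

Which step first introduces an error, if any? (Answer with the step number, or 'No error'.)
Step 3

Step 3 is incorrect due to a sign flip.
The step shows: -(z - 2)*exp(z)/z**3
The correct value should be: (z - 2)*exp(z)/z**3

Explanation: The sign of the whole expression was flipped: the term (z - 2)*exp(z)/z**3 was incorrectly written as -(z - 2)*exp(z)/z**3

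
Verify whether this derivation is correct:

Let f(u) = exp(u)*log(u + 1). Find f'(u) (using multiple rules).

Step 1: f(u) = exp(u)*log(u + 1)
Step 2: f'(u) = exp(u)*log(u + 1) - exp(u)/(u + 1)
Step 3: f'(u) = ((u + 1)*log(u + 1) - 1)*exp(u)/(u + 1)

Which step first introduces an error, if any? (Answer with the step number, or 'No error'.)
Step 2

Step 2 is incorrect due to a sign flip.
The step shows: exp(u)*log(u + 1) - exp(u)/(u + 1)
The correct value should be: exp(u)*log(u + 1) + exp(u)/(u + 1)

Explanation: The sign of one term was flipped: the term exp(u)/(u + 1) was incorrectly written as -exp(u)/(u + 1)
The later steps are derived from this incorrect expression, so the error originates in Step 2.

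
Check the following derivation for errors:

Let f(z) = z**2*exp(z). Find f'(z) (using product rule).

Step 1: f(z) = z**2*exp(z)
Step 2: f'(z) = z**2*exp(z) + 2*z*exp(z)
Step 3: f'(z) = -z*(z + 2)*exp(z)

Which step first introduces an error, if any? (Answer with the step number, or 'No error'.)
Step 3

Step 3 is incorrect due to a sign flip.
The step shows: -z*(z + 2)*exp(z)
The correct value should be: z*(z + 2)*exp(z)

Explanation: The sign of the whole expression was flipped: the term z*(z + 2)*exp(z) was incorrectly written as -z*(z + 2)*exp(z)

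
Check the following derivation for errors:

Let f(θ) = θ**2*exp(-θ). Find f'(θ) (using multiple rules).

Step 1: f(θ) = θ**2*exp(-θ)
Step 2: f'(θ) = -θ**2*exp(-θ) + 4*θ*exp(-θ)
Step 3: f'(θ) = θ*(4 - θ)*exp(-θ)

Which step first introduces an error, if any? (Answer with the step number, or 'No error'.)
Step 2

Step 2 is incorrect due to a wrong coefficient.
The step shows: -θ**2*exp(-θ) + 4*θ*exp(-θ)
The correct value should be: -θ**2*exp(-θ) + 2*θ*exp(-θ)

Explanation: The coefficient 2 was incorrectly written as 4: the term 2*θ*exp(-θ) was incorrectly written as 4*θ*exp(-θ)
The later steps are derived from this incorrect expression, so the error originates in Step 2.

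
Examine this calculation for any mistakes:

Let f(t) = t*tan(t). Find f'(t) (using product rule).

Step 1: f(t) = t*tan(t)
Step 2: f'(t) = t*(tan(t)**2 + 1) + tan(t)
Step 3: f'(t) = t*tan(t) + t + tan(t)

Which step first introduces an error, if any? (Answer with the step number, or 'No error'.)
Step 3

Step 3 is incorrect due to a wrong exponent.
The step shows: t*tan(t) + t + tan(t)
The correct value should be: t*tan(t)**2 + t + tan(t)

Explanation: The exponent 2 on tan(t) was incorrectly written as 1: the term t*tan(t)**2 was incorrectly written as t*tan(t)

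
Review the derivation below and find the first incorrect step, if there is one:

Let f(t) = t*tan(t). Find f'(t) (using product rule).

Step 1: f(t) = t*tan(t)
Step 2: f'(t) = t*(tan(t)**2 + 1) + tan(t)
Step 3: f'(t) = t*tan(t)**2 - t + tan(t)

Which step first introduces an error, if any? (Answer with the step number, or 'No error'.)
Step 3

Step 3 is incorrect due to a sign flip.
The step shows: t*tan(t)**2 - t + tan(t)
The correct value should be: t*tan(t)**2 + t + tan(t)

Explanation: The sign of one term was flipped: the term t was incorrectly written as -t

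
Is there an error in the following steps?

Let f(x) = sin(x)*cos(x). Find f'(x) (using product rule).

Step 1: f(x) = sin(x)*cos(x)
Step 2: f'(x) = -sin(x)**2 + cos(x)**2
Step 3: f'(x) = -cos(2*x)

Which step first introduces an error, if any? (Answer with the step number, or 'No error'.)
Step 3

Step 3 is incorrect due to a sign flip.
The step shows: -cos(2*x)
The correct value should be: cos(2*x)

Explanation: The sign of the whole expression was flipped: the term cos(2*x) was incorrectly written as -cos(2*x)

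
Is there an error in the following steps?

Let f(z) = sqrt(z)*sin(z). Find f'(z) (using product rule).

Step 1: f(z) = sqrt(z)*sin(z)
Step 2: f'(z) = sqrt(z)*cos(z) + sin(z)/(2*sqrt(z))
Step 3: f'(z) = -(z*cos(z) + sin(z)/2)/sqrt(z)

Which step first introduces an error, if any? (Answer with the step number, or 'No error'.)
Step 3

Step 3 is incorrect due to a sign flip.
The step shows: -(z*cos(z) + sin(z)/2)/sqrt(z)
The correct value should be: (z*cos(z) + sin(z)/2)/sqrt(z)

Explanation: The sign of the whole expression was flipped: the term (z*cos(z) + sin(z)/2)/sqrt(z) was incorrectly written as -(z*cos(z) + sin(z)/2)/sqrt(z)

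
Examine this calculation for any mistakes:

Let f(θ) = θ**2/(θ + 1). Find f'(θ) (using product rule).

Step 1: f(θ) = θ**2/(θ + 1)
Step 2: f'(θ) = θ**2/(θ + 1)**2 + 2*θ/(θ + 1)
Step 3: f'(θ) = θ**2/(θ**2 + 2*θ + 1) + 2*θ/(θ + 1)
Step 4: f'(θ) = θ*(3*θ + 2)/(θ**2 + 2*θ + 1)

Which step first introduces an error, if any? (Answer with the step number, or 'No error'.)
Step 2

Step 2 is incorrect due to a sign flip.
The step shows: θ**2/(θ + 1)**2 + 2*θ/(θ + 1)
The correct value should be: -θ**2/(θ + 1)**2 + 2*θ/(θ + 1)

Explanation: The sign of one term was flipped: the term -θ**2/(θ + 1)**2 was incorrectly written as θ**2/(θ + 1)**2
The later steps are derived from this incorrect expression, so the error originates in Step 2.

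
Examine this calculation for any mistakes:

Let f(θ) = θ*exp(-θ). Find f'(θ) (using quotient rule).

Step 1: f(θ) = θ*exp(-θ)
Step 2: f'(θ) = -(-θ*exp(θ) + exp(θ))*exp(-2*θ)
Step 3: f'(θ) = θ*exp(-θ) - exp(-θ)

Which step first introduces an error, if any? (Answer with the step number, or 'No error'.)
Step 2

Step 2 is incorrect due to a sign flip.
The step shows: -(-θ*exp(θ) + exp(θ))*exp(-2*θ)
The correct value should be: (-θ*exp(θ) + exp(θ))*exp(-2*θ)

Explanation: The sign of the whole expression was flipped: the term (-θ*exp(θ) + exp(θ))*exp(-2*θ) was incorrectly written as -(-θ*exp(θ) + exp(θ))*exp(-2*θ)
The later steps are derived from this incorrect expression, so the error originates in Step 2.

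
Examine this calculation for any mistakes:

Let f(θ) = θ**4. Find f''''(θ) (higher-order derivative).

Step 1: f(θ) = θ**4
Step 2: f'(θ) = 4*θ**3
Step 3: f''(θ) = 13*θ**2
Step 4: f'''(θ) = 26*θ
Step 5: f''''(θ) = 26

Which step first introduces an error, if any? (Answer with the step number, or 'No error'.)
Step 3

Step 3 is incorrect due to a wrong coefficient.
The step shows: 13*θ**2
The correct value should be: 12*θ**2

Explanation: The coefficient 12 was incorrectly written as 13: the term 12*θ**2 was incorrectly written as 13*θ**2
The later steps are derived from this incorrect expression, so the error originates in Step 3.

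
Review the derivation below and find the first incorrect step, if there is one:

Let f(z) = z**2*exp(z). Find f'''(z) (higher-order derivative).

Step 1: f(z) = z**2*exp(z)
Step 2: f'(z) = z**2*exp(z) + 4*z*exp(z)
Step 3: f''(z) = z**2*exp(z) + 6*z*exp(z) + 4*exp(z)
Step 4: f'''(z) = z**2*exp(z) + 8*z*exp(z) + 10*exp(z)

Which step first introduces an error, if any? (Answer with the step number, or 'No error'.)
Step 2

Step 2 is incorrect due to a wrong coefficient.
The step shows: z**2*exp(z) + 4*z*exp(z)
The correct value should be: z**2*exp(z) + 2*z*exp(z)

Explanation: The coefficient 2 was incorrectly written as 4: the term 2*z*exp(z) was incorrectly written as 4*z*exp(z)
The later steps are derived from this incorrect expression, so the error originates in Step 2.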